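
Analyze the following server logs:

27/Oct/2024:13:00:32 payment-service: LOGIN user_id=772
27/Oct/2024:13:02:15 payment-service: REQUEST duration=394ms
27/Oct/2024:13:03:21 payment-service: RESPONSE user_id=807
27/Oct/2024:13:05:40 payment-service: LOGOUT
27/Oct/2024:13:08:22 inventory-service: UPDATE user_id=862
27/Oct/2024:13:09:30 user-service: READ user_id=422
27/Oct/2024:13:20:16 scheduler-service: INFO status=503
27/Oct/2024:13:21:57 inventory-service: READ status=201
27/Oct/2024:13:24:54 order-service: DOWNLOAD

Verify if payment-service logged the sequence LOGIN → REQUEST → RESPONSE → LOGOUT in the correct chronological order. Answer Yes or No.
Yes

To verify sequence order:

1. Find all events in sequence LOGIN → REQUEST → RESPONSE → LOGOUT for payment-service
2. Extract their timestamps
3. Check if timestamps are in ascending order
4. Result: Yes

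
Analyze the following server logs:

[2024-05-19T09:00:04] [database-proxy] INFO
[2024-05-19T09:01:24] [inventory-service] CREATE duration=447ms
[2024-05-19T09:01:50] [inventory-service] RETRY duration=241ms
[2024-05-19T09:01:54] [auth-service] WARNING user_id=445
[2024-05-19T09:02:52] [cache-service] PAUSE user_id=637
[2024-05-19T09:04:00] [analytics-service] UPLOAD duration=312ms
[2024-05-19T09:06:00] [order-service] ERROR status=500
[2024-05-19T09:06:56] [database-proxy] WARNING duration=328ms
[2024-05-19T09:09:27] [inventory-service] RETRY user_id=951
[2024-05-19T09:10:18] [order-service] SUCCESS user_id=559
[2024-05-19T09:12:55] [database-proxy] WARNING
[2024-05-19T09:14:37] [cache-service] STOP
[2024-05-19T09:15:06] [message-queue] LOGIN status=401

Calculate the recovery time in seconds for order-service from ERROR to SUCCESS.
258

To calculate recovery time:

1. Find ERROR event for order-service: 2024-05-19T09:06:00
2. Find next SUCCESS event for order-service: 2024-05-19T09:10:18
3. Recovery time: 2024-05-19T09:10:18 - 2024-05-19T09:06:00 = 258 seconds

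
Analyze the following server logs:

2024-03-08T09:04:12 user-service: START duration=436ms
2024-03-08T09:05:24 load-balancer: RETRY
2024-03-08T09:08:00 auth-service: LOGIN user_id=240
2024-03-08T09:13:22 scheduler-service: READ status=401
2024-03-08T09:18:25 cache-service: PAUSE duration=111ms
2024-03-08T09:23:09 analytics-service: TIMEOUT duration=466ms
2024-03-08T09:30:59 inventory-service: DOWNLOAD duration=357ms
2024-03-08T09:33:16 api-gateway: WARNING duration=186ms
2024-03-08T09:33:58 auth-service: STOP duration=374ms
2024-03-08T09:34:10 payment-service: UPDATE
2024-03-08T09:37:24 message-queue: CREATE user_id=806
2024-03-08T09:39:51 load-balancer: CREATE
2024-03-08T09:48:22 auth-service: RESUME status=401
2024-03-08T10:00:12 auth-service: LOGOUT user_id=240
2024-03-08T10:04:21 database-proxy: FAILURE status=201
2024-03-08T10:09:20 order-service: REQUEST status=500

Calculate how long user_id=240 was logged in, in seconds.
3132

To calculate session duration:

1. Find LOGIN event for user_id=240: 2024-03-08T09:08:00
2. Find LOGOUT event for user_id=240: 2024-03-08T10:00:12
3. Session duration: 2024-03-08T10:00:12 - 2024-03-08T09:08:00 = 3132 seconds (52 minutes)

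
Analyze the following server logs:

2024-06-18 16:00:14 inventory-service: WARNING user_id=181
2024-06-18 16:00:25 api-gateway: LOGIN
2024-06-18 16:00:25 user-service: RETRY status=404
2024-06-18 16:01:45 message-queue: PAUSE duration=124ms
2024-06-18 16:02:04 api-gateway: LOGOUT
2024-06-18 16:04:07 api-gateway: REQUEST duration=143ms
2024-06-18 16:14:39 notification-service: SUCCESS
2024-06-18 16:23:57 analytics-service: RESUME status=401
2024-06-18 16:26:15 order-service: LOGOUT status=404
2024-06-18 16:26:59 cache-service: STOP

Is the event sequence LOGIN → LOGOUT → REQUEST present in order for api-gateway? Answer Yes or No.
Yes

To verify sequence order:

1. Find all events in sequence LOGIN → LOGOUT → REQUEST for api-gateway
2. Extract their timestamps
3. Check if timestamps are in ascending order
4. Result: Yes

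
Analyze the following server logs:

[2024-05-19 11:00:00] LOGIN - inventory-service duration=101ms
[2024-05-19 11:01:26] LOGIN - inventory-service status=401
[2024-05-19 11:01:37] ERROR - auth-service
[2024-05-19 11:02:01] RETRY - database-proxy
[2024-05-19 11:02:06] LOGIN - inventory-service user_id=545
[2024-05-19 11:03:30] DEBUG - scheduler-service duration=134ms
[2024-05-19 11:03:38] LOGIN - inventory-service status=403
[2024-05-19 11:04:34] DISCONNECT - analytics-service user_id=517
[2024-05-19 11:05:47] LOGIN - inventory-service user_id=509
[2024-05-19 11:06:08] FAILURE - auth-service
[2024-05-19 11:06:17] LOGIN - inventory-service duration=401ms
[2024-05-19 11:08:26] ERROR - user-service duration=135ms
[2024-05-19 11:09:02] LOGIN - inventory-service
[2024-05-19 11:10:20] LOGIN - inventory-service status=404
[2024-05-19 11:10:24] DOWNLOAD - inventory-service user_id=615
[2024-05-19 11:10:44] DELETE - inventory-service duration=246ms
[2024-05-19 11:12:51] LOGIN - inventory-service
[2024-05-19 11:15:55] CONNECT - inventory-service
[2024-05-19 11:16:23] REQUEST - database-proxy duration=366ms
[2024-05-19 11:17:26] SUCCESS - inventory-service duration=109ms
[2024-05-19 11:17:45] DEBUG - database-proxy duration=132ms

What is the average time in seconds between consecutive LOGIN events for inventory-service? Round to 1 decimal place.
96.4

To calculate average interval:

1. Find all LOGIN events for inventory-service in order
2. Calculate time gaps between consecutive events
3. Compute mean of gaps: 771 / 8 = 96.4 seconds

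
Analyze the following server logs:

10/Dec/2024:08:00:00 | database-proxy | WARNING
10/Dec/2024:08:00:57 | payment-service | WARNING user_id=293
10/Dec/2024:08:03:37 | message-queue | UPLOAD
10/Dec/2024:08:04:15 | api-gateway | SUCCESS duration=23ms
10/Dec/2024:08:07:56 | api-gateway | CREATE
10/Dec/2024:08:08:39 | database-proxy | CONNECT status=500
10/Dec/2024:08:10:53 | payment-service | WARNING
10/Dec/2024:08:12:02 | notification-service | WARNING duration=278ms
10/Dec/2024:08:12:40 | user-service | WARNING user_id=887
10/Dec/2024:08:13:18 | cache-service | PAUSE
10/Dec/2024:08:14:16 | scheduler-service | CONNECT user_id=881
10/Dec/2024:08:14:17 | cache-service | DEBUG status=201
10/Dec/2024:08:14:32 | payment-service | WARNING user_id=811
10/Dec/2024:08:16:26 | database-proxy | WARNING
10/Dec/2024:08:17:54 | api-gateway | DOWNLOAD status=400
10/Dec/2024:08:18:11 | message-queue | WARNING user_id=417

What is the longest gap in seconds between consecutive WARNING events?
596

To find the longest gap:

1. Extract all WARNING events in chronological order
2. Calculate time differences between consecutive events
3. Find the maximum difference
4. Longest gap: 596 seconds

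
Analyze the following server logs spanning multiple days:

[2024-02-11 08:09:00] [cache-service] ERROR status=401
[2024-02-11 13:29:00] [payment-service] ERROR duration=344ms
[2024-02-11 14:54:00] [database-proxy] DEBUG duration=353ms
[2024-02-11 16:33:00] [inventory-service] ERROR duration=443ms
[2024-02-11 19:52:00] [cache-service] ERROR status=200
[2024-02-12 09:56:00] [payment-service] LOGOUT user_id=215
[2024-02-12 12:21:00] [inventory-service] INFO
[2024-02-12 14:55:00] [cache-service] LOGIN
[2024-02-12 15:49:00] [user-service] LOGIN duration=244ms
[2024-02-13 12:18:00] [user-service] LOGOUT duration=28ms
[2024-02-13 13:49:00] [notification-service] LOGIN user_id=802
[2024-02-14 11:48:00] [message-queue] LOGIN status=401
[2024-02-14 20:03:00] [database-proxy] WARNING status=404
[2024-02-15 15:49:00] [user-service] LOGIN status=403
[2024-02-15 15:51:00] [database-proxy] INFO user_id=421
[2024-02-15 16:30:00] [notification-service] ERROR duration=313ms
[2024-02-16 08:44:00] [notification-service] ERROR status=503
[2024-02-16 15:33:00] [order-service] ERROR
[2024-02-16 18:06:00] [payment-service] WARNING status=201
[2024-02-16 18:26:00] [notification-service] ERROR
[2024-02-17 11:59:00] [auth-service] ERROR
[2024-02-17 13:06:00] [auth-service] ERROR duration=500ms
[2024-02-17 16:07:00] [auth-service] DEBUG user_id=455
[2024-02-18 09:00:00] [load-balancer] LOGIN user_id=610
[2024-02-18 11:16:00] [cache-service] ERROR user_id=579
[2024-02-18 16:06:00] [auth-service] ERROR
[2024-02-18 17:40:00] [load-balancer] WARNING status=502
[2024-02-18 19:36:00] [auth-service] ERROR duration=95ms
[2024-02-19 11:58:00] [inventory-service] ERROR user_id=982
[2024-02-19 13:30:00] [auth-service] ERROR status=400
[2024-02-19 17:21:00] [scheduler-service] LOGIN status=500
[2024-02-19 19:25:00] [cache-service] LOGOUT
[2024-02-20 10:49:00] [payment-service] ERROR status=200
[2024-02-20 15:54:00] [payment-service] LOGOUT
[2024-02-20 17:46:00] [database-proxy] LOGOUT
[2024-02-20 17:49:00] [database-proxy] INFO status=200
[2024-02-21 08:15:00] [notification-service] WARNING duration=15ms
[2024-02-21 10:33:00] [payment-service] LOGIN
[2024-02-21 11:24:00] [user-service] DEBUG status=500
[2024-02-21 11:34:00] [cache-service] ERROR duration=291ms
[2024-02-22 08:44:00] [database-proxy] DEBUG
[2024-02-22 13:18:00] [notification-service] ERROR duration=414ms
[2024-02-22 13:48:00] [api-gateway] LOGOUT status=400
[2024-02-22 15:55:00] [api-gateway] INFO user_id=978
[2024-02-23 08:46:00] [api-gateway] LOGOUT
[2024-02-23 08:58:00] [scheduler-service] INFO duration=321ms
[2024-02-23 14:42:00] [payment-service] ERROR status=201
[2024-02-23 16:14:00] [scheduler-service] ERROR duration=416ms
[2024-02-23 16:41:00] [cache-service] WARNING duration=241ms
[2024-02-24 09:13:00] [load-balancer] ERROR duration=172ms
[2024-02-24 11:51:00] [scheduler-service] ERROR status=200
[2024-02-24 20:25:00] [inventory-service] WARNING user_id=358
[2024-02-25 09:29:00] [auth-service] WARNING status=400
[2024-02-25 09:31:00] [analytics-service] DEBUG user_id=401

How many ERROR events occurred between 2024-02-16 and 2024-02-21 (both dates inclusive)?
12

To filter by date range:

1. Date range: 2024-02-16 through 2024-02-21, both dates inclusive
2. Filter for ERROR events whose date falls in this range
3. Count matching events: 12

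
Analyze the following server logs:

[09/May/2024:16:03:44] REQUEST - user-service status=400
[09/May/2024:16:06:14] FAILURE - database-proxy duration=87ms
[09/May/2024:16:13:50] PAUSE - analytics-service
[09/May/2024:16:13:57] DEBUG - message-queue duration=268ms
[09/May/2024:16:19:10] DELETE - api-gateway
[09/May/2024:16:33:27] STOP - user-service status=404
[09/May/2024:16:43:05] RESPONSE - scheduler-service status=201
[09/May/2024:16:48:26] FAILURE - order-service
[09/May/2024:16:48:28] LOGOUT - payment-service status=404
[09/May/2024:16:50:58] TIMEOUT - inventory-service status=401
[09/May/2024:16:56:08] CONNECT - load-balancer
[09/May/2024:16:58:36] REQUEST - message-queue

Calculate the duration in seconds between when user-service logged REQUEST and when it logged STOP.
1783

To find the time between events:

1. Locate the first REQUEST event for user-service: 09/May/2024:16:03:44
2. Locate the first STOP event for user-service: 09/May/2024:16:33:27
3. Calculate the difference: 09/May/2024:16:33:27 - 09/May/2024:16:03:44 = 1783 seconds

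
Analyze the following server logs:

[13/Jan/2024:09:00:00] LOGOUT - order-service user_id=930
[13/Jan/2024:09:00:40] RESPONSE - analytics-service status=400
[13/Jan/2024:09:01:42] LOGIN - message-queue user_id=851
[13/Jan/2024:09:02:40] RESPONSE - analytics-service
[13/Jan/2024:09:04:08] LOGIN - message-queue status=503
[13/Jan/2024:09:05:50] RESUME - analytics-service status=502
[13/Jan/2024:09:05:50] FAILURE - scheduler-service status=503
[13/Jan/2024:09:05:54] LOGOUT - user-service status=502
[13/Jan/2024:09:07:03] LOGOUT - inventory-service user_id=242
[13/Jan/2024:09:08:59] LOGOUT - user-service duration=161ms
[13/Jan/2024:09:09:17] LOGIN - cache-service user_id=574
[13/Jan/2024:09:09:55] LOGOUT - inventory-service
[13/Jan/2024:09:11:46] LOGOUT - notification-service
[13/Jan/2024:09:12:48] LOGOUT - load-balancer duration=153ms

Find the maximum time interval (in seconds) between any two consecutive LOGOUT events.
354

To find the longest gap:

1. Extract all LOGOUT events in chronological order
2. Calculate time differences between consecutive events
3. Find the maximum difference
4. Longest gap: 354 seconds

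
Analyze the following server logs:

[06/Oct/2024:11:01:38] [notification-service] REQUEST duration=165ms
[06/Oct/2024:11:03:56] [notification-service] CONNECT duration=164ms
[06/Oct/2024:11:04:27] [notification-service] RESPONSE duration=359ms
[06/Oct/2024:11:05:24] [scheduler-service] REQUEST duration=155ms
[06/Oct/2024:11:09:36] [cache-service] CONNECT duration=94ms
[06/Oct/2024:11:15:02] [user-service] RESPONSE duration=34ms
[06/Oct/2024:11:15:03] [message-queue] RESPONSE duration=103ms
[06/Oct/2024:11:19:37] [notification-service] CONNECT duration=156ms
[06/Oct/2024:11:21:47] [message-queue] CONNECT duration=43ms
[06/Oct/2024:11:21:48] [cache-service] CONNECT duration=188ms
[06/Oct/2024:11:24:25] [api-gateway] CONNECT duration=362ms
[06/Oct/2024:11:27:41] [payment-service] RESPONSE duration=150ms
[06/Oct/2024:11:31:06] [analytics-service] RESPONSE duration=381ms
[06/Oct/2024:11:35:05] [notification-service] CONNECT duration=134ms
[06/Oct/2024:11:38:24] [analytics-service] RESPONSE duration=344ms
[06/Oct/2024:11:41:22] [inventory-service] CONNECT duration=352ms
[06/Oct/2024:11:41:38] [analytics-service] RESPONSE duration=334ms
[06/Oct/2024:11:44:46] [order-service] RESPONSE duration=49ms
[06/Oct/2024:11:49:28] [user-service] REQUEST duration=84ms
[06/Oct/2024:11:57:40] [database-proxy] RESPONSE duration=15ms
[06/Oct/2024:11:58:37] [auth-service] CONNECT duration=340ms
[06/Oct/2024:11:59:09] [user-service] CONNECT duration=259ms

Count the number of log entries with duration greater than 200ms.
8

To count timeouts:

1. Threshold: 200ms
2. Extract duration from each log entry
3. Count entries where duration > 200
4. Timeout count: 8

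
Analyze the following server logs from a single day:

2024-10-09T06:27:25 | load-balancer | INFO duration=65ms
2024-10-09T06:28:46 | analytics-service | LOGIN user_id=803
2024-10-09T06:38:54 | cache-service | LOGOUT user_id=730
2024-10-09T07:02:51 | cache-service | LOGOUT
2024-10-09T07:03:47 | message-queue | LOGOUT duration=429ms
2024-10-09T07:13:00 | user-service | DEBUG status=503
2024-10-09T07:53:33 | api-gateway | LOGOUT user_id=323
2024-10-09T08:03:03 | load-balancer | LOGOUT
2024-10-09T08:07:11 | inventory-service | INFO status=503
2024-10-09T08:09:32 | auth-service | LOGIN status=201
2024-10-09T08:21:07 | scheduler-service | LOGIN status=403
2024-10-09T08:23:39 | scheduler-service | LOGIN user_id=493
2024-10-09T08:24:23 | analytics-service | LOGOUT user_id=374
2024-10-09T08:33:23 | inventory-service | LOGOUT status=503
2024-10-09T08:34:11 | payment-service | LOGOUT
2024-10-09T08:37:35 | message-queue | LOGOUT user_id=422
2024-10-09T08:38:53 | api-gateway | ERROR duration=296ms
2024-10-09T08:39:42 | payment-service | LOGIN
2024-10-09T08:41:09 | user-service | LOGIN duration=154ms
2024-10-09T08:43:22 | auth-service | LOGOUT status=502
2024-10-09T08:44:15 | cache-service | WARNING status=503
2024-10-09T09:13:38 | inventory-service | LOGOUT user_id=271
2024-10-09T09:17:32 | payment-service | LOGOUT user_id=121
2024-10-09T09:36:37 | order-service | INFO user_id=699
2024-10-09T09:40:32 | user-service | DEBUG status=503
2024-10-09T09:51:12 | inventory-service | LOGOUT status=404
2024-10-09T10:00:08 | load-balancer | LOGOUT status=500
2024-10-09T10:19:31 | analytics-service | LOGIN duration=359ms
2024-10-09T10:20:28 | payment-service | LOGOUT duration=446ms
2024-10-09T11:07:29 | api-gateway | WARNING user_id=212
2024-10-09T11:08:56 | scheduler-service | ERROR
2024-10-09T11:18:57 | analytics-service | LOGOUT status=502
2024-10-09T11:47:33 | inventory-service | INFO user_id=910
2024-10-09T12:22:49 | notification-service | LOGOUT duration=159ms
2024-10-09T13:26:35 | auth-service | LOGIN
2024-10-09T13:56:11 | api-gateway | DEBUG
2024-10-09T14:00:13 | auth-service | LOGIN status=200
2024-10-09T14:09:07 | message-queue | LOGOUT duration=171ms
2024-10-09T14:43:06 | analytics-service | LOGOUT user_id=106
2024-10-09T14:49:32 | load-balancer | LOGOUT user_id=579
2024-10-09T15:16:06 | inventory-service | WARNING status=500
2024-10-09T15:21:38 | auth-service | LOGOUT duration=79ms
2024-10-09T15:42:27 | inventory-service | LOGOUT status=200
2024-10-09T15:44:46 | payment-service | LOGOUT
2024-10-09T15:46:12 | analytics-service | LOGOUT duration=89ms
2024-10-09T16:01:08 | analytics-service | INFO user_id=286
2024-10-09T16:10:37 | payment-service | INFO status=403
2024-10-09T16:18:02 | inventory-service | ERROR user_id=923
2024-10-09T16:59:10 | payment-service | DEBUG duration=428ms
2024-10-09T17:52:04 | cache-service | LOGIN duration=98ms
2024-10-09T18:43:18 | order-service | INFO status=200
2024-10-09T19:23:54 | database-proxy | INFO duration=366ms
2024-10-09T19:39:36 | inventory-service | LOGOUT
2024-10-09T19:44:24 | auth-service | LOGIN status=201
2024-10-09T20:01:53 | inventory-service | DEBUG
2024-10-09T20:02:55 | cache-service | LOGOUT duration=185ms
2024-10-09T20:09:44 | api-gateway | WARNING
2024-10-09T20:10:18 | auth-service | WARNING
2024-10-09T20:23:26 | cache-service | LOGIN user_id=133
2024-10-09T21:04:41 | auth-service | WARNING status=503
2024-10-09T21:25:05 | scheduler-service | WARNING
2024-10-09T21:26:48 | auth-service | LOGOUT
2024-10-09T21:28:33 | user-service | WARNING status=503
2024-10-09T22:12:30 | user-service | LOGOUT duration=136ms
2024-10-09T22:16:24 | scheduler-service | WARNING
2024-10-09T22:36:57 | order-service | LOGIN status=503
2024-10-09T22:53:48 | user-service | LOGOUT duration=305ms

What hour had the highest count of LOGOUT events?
8

To find the peak hour:

1. Group all LOGOUT events by hour
2. Count events in each hour
3. Find hour with maximum count
4. Peak hour: 8 (with 6 events)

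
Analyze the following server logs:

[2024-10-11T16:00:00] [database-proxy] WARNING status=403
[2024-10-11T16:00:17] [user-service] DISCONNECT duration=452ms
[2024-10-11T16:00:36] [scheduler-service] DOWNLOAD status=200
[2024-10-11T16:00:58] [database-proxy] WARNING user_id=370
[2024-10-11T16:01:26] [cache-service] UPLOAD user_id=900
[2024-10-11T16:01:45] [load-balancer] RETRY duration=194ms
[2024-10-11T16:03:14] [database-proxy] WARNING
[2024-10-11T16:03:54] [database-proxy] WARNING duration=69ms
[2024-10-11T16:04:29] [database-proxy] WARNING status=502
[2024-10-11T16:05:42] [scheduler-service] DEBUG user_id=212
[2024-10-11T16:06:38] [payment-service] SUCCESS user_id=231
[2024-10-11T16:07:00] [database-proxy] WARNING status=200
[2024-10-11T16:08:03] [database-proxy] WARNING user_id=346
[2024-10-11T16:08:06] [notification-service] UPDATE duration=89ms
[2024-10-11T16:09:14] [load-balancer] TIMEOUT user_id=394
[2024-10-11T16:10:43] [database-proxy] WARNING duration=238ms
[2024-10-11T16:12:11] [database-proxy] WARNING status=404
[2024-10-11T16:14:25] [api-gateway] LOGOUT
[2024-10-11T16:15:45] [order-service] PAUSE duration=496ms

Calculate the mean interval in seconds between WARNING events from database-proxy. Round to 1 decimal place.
91.4

To calculate average interval:

1. Find all WARNING events for database-proxy in order
2. Calculate time gaps between consecutive events
3. Compute mean of gaps: 731 / 8 = 91.4 seconds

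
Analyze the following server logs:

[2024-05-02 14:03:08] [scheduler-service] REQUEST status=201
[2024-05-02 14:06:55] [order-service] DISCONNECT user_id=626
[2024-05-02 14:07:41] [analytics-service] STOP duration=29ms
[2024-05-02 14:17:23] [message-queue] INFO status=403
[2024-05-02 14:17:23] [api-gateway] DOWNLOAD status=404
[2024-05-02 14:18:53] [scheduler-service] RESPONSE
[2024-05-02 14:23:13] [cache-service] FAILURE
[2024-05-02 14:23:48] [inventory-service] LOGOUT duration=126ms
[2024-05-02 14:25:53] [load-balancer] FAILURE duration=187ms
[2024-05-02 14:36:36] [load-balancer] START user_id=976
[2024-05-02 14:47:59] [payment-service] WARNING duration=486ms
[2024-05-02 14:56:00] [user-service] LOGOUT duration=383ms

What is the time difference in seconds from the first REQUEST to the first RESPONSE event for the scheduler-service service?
945

To find the time between events:

1. Locate the first REQUEST event for scheduler-service: 2024-05-02 14:03:08
2. Locate the first RESPONSE event for scheduler-service: 2024-05-02 14:18:53
3. Calculate the difference: 2024-05-02 14:18:53 - 2024-05-02 14:03:08 = 945 seconds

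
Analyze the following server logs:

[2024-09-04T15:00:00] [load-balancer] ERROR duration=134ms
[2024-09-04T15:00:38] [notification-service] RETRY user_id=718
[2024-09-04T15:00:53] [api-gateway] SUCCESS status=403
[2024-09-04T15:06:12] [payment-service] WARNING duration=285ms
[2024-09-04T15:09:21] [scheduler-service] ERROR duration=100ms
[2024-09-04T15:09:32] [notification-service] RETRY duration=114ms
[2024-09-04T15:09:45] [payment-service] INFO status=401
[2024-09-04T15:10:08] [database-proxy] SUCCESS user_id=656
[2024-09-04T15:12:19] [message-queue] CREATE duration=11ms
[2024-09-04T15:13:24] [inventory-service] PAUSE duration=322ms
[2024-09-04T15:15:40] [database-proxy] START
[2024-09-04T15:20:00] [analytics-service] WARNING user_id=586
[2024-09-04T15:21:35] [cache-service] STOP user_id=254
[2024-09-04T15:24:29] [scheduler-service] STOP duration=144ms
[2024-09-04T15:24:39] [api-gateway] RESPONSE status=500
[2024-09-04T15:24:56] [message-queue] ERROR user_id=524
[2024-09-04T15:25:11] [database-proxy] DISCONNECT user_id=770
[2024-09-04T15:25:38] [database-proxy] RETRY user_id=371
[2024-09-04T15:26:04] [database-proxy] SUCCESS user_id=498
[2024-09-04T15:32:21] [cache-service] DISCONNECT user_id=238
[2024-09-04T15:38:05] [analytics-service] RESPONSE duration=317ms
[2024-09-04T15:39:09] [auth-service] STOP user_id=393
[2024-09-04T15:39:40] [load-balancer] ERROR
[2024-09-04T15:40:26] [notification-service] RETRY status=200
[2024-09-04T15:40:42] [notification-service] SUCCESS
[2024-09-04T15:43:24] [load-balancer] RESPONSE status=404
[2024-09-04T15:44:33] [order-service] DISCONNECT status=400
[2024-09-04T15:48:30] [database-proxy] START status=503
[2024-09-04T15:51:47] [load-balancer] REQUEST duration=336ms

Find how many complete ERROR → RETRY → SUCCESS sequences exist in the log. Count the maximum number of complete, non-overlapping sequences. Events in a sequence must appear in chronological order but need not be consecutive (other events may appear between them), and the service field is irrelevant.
4

To count sequences:

1. Look for pattern: ERROR → RETRY → SUCCESS
2. Greedily scan the log in chronological order, matching each sequence element in turn (ignoring service)
3. Each time the full pattern completes, increment the count and restart matching from the next event
4. Complete non-overlapping sequences found: 4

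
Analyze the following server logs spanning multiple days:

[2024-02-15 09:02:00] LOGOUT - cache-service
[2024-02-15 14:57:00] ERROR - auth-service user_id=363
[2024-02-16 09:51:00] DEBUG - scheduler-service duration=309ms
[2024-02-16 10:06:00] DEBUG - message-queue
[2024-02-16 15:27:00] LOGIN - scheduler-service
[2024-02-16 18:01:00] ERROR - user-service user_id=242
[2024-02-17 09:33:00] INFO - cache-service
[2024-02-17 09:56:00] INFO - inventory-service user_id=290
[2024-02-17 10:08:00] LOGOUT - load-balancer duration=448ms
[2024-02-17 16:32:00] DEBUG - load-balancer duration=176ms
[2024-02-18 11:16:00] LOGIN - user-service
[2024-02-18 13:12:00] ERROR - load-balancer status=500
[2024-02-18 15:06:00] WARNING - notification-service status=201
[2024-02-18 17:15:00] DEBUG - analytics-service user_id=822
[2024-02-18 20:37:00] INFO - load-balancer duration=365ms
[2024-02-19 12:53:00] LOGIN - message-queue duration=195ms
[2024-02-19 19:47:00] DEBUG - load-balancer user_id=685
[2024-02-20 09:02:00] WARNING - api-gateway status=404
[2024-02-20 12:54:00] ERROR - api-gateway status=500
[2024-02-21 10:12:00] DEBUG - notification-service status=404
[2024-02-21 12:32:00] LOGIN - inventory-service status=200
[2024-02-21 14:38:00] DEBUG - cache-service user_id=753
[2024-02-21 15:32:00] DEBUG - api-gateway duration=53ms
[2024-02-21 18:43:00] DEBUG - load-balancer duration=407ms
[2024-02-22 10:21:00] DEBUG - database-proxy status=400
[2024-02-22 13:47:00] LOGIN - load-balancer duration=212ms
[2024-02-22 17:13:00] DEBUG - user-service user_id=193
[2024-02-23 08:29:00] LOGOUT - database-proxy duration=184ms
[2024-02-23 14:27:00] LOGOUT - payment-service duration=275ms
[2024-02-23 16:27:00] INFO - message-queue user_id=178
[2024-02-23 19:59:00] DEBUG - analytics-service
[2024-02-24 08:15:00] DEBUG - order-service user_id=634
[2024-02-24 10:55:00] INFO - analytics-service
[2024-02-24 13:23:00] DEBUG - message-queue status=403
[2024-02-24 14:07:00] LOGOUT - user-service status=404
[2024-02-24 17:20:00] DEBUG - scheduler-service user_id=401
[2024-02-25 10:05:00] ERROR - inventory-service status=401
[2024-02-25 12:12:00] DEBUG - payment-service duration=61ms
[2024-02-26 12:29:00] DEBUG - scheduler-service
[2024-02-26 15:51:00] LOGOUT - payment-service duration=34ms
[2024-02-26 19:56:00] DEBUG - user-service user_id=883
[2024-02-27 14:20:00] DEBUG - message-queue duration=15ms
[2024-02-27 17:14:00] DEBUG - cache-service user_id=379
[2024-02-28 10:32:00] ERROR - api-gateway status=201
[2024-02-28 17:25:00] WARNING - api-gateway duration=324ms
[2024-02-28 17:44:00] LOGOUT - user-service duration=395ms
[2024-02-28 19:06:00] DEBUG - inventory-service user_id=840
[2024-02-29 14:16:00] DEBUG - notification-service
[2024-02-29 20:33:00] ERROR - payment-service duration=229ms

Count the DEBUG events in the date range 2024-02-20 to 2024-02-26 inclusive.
13

To filter by date range:

1. Date range: 2024-02-20 through 2024-02-26, both dates inclusive
2. Filter for DEBUG events whose date falls in this range
3. Count matching events: 13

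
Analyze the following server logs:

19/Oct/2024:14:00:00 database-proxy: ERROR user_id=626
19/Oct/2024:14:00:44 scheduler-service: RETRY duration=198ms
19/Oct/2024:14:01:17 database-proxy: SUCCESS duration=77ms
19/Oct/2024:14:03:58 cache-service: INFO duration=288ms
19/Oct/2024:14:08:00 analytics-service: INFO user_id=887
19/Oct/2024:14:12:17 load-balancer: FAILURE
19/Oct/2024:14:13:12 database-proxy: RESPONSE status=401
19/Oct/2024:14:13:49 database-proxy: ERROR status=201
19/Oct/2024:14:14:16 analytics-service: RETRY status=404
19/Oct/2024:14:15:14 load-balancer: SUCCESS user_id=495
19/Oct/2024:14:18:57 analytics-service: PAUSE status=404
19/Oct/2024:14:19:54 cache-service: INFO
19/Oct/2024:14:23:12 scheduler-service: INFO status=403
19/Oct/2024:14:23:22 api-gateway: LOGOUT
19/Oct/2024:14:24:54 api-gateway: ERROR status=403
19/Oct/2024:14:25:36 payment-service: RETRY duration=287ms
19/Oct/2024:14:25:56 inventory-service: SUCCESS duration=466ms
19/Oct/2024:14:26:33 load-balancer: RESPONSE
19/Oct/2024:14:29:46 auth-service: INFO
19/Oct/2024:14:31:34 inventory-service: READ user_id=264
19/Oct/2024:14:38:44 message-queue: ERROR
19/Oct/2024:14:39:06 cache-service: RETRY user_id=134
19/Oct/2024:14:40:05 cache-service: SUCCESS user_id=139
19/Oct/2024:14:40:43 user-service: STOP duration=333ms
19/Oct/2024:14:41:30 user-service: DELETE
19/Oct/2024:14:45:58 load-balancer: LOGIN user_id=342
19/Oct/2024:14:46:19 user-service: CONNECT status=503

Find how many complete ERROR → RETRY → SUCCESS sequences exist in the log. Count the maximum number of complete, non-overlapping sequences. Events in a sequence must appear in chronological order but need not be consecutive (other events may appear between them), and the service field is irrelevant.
4

To count sequences:

1. Look for pattern: ERROR → RETRY → SUCCESS
2. Greedily scan the log in chronological order, matching each sequence element in turn (ignoring service)
3. Each time the full pattern completes, increment the count and restart matching from the next event
4. Complete non-overlapping sequences found: 4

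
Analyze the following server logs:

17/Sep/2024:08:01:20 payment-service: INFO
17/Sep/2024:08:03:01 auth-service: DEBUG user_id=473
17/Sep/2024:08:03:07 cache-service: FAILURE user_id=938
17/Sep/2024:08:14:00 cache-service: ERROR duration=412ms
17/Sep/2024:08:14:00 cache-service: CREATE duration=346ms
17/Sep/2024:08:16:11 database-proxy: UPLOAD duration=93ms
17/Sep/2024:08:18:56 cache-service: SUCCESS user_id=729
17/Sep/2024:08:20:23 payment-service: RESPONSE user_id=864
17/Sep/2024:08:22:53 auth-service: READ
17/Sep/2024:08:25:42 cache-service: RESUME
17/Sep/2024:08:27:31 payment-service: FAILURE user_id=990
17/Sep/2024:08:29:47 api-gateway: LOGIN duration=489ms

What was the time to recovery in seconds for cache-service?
296

To calculate recovery time:

1. Find ERROR event for cache-service: 17/Sep/2024:08:14:00
2. Find next SUCCESS event for cache-service: 17/Sep/2024:08:18:56
3. Recovery time: 17/Sep/2024:08:18:56 - 17/Sep/2024:08:14:00 = 296 seconds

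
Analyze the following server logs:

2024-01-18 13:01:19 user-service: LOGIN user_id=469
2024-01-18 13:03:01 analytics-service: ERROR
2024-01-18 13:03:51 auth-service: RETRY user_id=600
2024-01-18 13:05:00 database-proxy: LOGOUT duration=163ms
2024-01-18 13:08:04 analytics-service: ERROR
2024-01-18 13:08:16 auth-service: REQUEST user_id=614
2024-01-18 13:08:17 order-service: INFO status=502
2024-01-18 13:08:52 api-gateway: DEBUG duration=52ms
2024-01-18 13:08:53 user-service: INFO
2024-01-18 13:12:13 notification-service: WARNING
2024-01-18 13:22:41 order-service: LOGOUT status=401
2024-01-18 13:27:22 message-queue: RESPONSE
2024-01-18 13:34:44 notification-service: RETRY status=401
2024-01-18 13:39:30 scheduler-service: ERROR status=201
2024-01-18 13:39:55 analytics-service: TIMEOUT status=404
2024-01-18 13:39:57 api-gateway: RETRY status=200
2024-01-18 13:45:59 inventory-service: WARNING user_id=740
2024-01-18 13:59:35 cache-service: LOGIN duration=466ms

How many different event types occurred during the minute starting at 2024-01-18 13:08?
4

To count unique event types:

1. Filter events in the minute starting at 2024-01-18 13:08
2. Extract event types from matching entries
3. Count unique types: 4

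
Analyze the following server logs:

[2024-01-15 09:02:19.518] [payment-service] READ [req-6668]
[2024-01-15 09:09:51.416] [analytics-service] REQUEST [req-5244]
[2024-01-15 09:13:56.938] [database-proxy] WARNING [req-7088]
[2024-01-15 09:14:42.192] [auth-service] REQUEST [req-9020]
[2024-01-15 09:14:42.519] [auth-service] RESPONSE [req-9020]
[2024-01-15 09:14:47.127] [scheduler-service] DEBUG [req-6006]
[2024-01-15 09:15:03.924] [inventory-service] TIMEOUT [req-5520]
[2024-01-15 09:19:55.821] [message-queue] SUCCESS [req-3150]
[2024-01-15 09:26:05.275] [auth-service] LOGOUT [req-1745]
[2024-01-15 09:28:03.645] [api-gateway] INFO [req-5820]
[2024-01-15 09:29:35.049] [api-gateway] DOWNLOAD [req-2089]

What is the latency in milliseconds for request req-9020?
327

To calculate latency:

1. Find REQUEST with id req-9020: 2024-01-15 09:14:42.192
2. Find RESPONSE with id req-9020: 2024-01-15 09:14:42.519
3. Latency: 2024-01-15 09:14:42.519 - 2024-01-15 09:14:42.192 = 327ms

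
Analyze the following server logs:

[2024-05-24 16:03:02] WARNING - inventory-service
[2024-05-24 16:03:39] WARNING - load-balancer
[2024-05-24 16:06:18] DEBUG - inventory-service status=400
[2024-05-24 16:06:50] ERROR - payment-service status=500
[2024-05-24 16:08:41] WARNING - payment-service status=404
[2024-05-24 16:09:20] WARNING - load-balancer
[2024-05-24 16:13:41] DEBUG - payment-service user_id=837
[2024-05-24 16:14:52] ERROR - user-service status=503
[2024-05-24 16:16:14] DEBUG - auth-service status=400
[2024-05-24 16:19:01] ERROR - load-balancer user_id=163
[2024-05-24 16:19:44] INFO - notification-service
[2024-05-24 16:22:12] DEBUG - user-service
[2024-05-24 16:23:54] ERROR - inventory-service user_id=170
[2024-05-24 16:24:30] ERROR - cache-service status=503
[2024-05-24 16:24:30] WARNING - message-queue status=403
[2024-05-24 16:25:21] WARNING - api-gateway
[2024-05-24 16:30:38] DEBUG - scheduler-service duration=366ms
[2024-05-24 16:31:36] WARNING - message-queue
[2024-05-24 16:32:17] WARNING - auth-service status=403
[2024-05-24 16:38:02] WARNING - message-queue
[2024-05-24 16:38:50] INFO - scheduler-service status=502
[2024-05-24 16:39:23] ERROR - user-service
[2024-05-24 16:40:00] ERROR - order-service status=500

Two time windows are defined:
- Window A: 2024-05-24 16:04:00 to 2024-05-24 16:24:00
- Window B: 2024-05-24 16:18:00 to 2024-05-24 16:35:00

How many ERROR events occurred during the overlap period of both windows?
2

To find overlap events:

1. Window A: 2024-05-24 16:04:00 to 2024-05-24 16:24:00
2. Window B: 2024-05-24 16:18:00 to 2024-05-24 16:35:00
3. Overlap period: 2024-05-24 16:18:00 to 2024-05-24 16:24:00
4. Count ERROR events in overlap: 2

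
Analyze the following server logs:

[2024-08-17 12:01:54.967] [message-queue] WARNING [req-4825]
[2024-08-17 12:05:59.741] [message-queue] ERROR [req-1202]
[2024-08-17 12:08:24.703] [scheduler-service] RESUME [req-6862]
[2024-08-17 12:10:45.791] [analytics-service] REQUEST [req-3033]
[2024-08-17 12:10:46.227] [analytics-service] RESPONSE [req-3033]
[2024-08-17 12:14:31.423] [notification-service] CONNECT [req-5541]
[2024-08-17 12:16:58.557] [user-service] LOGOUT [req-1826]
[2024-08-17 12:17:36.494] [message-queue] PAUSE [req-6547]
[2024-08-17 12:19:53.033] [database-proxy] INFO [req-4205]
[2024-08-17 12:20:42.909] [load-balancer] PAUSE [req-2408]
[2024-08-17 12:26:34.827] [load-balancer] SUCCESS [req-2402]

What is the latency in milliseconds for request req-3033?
436

To calculate latency:

1. Find REQUEST with id req-3033: 2024-08-17 12:10:45.791
2. Find RESPONSE with id req-3033: 2024-08-17 12:10:46.227
3. Latency: 2024-08-17 12:10:46.227 - 2024-08-17 12:10:45.791 = 436ms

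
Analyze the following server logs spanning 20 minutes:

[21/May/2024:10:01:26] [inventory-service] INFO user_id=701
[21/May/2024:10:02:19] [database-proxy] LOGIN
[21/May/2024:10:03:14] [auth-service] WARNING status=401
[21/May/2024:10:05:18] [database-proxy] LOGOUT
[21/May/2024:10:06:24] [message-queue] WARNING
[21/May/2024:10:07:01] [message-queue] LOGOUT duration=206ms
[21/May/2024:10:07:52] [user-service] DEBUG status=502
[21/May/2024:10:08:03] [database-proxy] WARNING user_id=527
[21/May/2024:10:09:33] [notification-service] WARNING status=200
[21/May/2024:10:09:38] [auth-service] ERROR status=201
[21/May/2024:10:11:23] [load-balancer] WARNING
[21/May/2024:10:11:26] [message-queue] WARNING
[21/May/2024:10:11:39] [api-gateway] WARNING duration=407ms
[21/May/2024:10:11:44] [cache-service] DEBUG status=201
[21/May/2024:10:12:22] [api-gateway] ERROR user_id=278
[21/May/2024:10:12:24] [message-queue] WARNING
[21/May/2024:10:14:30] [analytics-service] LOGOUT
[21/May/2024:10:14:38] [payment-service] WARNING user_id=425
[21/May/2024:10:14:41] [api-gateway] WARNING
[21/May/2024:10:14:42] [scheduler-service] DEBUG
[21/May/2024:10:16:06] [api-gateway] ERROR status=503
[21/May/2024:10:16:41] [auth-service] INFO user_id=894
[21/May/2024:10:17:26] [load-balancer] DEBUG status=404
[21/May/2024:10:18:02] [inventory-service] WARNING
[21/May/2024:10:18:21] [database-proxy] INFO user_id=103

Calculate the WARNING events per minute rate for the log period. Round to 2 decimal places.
0.55

To calculate the rate:

1. Count total WARNING events: 11
2. Total time period: 20 minutes
3. Rate = 11 / 20 = 0.55 events per minute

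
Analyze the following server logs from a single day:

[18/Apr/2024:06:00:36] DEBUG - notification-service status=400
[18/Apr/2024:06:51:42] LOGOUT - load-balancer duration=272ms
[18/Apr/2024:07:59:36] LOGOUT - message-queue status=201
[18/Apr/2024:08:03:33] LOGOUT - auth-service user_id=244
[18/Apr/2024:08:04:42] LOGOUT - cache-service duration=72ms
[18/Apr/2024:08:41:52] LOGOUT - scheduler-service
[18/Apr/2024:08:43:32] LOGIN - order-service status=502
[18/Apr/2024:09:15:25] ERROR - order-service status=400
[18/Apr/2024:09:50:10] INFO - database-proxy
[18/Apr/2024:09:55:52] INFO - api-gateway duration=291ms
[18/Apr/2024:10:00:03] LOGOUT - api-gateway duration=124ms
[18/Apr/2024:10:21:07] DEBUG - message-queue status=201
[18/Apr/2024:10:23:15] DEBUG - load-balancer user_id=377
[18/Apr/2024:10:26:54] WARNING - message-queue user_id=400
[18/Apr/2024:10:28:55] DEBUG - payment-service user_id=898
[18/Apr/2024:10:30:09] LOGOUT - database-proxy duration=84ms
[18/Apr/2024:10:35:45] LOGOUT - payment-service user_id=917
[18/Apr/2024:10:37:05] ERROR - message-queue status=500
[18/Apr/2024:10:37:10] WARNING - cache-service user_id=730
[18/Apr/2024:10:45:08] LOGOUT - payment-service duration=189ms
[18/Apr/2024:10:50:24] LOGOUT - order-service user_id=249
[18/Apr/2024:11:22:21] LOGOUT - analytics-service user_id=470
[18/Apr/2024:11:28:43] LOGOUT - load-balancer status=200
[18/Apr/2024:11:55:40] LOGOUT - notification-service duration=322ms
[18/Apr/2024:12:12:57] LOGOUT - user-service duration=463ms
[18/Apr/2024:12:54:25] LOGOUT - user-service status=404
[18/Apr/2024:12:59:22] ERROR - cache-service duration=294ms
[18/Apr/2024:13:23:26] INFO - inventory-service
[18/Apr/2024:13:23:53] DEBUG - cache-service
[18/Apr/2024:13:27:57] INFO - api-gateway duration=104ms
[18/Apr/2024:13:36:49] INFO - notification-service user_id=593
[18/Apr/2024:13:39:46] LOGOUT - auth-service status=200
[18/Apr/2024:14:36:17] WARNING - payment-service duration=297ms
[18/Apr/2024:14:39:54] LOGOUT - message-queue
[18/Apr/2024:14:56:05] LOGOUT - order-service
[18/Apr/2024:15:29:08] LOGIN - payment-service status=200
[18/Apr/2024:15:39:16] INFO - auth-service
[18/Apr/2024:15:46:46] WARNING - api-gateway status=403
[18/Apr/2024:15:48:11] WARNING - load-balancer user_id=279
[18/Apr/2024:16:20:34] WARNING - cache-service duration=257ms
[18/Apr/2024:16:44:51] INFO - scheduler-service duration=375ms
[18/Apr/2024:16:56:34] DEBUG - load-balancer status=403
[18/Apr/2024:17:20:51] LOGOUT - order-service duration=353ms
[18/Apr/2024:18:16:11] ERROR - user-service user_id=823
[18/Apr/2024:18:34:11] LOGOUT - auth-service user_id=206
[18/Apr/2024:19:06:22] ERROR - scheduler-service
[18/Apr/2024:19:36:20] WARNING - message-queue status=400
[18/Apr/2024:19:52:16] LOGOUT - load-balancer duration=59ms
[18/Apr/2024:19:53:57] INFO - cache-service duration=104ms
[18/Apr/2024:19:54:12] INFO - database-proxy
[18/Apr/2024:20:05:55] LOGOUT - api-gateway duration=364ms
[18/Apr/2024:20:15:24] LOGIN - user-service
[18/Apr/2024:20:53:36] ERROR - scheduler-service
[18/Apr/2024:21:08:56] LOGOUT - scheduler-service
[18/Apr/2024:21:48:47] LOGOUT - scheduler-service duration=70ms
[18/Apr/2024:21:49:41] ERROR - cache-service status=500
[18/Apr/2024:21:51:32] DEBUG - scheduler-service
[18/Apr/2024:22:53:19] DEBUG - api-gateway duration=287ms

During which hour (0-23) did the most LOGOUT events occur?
10

To find the peak hour:

1. Group all LOGOUT events by hour
2. Count events in each hour
3. Find hour with maximum count
4. Peak hour: 10 (with 5 events)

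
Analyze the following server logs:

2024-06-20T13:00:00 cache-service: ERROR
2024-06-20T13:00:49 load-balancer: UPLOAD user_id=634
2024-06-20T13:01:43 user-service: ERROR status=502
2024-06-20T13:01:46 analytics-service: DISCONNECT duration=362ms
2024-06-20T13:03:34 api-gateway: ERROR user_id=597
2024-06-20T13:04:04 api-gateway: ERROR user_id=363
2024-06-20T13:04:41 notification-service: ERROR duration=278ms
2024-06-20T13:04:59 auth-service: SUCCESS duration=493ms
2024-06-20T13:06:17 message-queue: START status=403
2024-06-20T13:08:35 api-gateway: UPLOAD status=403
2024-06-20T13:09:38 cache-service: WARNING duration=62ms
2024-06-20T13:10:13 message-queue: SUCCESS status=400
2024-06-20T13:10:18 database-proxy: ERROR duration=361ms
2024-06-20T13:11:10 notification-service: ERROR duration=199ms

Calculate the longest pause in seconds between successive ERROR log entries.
337

To find the longest gap:

1. Extract all ERROR events in chronological order
2. Calculate time differences between consecutive events
3. Find the maximum difference
4. Longest gap: 337 seconds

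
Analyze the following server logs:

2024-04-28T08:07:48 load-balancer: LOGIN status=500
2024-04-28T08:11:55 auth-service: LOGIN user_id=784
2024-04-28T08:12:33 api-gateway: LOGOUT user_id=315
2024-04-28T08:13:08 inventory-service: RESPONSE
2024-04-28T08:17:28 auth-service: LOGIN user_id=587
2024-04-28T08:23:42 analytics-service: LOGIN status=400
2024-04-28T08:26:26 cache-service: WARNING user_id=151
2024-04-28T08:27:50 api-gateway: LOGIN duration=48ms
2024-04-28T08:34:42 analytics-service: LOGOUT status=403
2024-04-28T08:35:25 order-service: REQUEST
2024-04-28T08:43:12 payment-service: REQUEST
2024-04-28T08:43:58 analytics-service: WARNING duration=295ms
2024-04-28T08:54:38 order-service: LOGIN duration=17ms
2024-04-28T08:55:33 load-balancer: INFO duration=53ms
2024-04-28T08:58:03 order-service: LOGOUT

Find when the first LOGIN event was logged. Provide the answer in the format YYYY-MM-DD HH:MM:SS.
2024-04-28 08:07:48

To find the first event:

1. Filter for all LOGIN events
2. Sort by timestamp
3. Select the first one
4. Timestamp: 2024-04-28 08:07:48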